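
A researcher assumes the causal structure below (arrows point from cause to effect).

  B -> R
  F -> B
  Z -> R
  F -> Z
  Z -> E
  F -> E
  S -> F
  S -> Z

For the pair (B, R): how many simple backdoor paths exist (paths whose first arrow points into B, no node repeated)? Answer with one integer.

3

A backdoor path from B to R is any simple undirected path whose first edge points into B (i.e. leaves B via a parent).
Parents of B: {F}.
Enumerating:
  P1: B <- F <- S -> Z -> R
  P2: B <- F -> Z -> R
  P3: B <- F -> E <- Z -> R
That exhausts the simple backdoor paths. Count: 3.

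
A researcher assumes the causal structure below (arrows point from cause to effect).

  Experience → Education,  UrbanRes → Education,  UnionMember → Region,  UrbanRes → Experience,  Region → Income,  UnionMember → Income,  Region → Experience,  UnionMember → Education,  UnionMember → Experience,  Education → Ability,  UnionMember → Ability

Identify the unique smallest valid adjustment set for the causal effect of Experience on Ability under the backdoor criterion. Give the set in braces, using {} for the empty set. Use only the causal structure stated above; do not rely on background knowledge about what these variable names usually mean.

{UnionMember, UrbanRes}

Variables eligible for adjustment (non-descendants of Experience, excluding Experience and Ability): {Income, Region, UnionMember, UrbanRes}.
Backdoor paths from Experience to Ability:
  P1: Experience <- UnionMember -> Education -> Ability
  P2: Experience <- UnionMember -> Ability
  P3: Experience <- Region <- UnionMember -> Education -> Ability
  P4: Experience <- Region <- UnionMember -> Ability
  P5: Experience <- Region -> Income <- UnionMember -> Education -> Ability
  P6: Experience <- Region -> Income <- UnionMember -> Ability
  P7: Experience <- UrbanRes -> Education <- UnionMember -> Ability
  P8: Experience <- UrbanRes -> Education -> Ability
The empty set is not sufficient: P1 (Experience <- UnionMember -> Education -> Ability) has no collider blocking it and no conditioned non-collider, so it is open.
Try {UnionMember, UrbanRes}:
  P1: blocked at fork node UnionMember ∈ conditioning set.
  P2: blocked at fork node UnionMember ∈ conditioning set.
  P3: blocked at fork node UnionMember ∈ conditioning set.
  P4: blocked at fork node UnionMember ∈ conditioning set.
  P5: blocked at collider Income (neither it nor any descendant is in the conditioning set).
  P6: blocked at collider Income (neither it nor any descendant is in the conditioning set).
  P7: blocked at fork node UrbanRes ∈ conditioning set.
  P8: blocked at fork node UrbanRes ∈ conditioning set.
{UnionMember, UrbanRes} contains no descendant of Experience and blocks every backdoor path.
Every element of {UnionMember, UrbanRes} is needed (dropping UnionMember leaves P1 open; dropping UrbanRes leaves P8 open), so no proper subset is valid.
Among all size-2 subsets of the eligible variables, only {UnionMember, UrbanRes} blocks every backdoor path, so it is the unique smallest valid adjustment set.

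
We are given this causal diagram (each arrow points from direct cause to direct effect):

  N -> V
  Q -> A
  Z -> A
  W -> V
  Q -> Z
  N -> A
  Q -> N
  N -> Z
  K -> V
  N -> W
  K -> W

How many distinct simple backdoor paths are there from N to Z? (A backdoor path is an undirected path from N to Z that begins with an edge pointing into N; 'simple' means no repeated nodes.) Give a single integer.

A backdoor path from N to Z is any simple undirected path whose first edge points into N (i.e. leaves N via a parent).
Parents of N: {Q}.
Enumerating:
  P1: N <- Q -> Z
  P2: N <- Q -> A <- Z
That exhausts the simple backdoor paths. Count: 2.

2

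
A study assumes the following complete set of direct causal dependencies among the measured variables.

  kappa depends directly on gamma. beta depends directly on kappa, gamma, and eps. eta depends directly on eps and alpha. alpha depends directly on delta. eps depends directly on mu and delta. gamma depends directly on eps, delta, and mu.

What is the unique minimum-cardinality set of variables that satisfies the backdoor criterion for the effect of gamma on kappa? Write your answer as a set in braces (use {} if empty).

Variables eligible for adjustment (non-descendants of gamma, excluding gamma and kappa): {alpha, delta, eps, eta, mu}.
Backdoor paths from gamma to kappa:
  P1: gamma <- delta -> eps -> beta <- kappa
  P2: gamma <- delta -> alpha -> eta <- eps -> beta <- kappa
  P3: gamma <- mu -> eps -> beta <- kappa
  P4: gamma <- eps -> beta <- kappa
Each backdoor path contains an unconditioned collider, so every path is already blocked with the empty conditioning set:
  P1: blocked at collider beta (neither it nor any descendant is in the conditioning set).
  P2: blocked at collider eta (neither it nor any descendant is in the conditioning set).
  P3: blocked at collider beta (neither it nor any descendant is in the conditioning set).
  P4: blocked at collider beta (neither it nor any descendant is in the conditioning set).
The empty set is therefore the unique smallest valid set.

{}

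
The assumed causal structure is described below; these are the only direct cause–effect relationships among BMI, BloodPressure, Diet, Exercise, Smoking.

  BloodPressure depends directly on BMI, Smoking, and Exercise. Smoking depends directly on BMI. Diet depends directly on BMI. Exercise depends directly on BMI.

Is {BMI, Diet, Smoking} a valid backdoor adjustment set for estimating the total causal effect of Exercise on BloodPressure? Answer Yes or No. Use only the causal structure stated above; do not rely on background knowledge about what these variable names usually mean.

Yes

Backdoor paths from Exercise to BloodPressure (paths whose first edge points into Exercise):
  P1: Exercise <- BMI -> Smoking -> BloodPressure
  P2: Exercise <- BMI -> BloodPressure
Condition 1 (no descendant of Exercise in the set): holds — descendants of Exercise are {BloodPressure}; none are in {BMI, Diet, Smoking}.
Condition 2 (every backdoor path blocked by {BMI, Diet, Smoking}):
  P1: blocked at fork node BMI ∈ conditioning set.
  P2: blocked at fork node BMI ∈ conditioning set.
{BMI, Diet, Smoking} satisfies the backdoor criterion.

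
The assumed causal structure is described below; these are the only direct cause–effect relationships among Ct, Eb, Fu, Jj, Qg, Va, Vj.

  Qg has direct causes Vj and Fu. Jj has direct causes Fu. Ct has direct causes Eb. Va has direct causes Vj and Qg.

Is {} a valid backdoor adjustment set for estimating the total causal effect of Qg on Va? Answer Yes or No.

Backdoor paths from Qg to Va (paths whose first edge points into Qg):
  P1: Qg <- Vj -> Va
Condition 1 (no descendant of Qg in the set): holds — descendants of Qg are {Va}; none are in {}.
Condition 2 (every backdoor path blocked by {}):
  P1: open — no interior node is in the conditioning set.
{} does not satisfy the backdoor criterion.

No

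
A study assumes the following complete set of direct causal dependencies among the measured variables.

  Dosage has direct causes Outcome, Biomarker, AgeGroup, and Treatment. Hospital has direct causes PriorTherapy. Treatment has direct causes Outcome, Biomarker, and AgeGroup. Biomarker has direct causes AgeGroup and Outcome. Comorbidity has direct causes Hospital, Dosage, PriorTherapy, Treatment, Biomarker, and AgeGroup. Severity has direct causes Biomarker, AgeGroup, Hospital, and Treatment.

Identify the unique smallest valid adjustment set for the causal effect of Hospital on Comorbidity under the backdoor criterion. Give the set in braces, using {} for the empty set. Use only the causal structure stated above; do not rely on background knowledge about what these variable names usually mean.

Variables eligible for adjustment (non-descendants of Hospital, excluding Hospital and Comorbidity): {AgeGroup, Biomarker, Dosage, Outcome, PriorTherapy, Treatment}.
Backdoor paths from Hospital to Comorbidity:
  P1: Hospital <- PriorTherapy -> Comorbidity
The empty set is not sufficient: P1 (Hospital <- PriorTherapy -> Comorbidity) has no collider blocking it and no conditioned non-collider, so it is open.
Try {PriorTherapy}:
  P1: blocked at fork node PriorTherapy ∈ conditioning set.
{PriorTherapy} contains no descendant of Hospital and blocks every backdoor path.
No other singleton works — e.g. {Outcome} leaves P1 open — so {PriorTherapy} is the unique smallest valid adjustment set.

{PriorTherapy}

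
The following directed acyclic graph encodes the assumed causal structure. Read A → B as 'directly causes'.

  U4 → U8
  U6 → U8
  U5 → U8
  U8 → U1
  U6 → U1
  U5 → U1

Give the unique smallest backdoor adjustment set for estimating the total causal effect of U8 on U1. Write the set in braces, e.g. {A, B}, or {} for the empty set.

Variables eligible for adjustment (non-descendants of U8, excluding U8 and U1): {U4, U5, U6}.
Backdoor paths from U8 to U1:
  P1: U8 <- U6 -> U1
  P2: U8 <- U5 -> U1
The empty set is not sufficient: P1 (U8 <- U6 -> U1) has no collider blocking it and no conditioned non-collider, so it is open.
Try {U5, U6}:
  P1: blocked at fork node U6 ∈ conditioning set.
  P2: blocked at fork node U5 ∈ conditioning set.
{U5, U6} contains no descendant of U8 and blocks every backdoor path.
Every element of {U5, U6} is needed (dropping U5 leaves P2 open; dropping U6 leaves P1 open), so no proper subset is valid.
Among all size-2 subsets of the eligible variables, only {U5, U6} blocks every backdoor path, so it is the unique smallest valid adjustment set.

{U5, U6}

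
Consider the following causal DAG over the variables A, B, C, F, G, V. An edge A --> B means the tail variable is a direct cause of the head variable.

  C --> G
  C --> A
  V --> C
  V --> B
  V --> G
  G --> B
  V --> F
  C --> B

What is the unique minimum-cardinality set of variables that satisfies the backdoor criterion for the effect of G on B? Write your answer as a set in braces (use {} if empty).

{C, V}

Variables eligible for adjustment (non-descendants of G, excluding G and B): {A, C, F, V}.
Backdoor paths from G to B:
  P1: G <- V -> C -> B
  P2: G <- V -> B
  P3: G <- C <- V -> B
  P4: G <- C -> B
The empty set is not sufficient: P1 (G <- V -> C -> B) has no collider blocking it and no conditioned non-collider, so it is open.
Try {C, V}:
  P1: blocked at fork node V ∈ conditioning set.
  P2: blocked at fork node V ∈ conditioning set.
  P3: blocked at chain node C ∈ conditioning set.
  P4: blocked at fork node C ∈ conditioning set.
{C, V} contains no descendant of G and blocks every backdoor path.
Every element of {C, V} is needed (dropping C leaves P4 open; dropping V leaves P2 open), so no proper subset is valid.
Among all size-2 subsets of the eligible variables, only {C, V} blocks every backdoor path, so it is the unique smallest valid adjustment set.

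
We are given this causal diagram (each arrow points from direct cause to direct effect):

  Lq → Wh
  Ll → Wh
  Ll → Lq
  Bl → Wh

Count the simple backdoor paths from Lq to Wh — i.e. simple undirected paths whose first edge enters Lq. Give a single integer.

A backdoor path from Lq to Wh is any simple undirected path whose first edge points into Lq (i.e. leaves Lq via a parent).
Parents of Lq: {Ll}.
Enumerating:
  P1: Lq <- Ll -> Wh
That exhausts the simple backdoor paths. Count: 1.

1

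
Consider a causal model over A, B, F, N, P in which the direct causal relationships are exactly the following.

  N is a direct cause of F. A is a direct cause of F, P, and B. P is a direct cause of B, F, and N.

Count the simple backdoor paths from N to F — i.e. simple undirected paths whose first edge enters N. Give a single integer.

A backdoor path from N to F is any simple undirected path whose first edge points into N (i.e. leaves N via a parent).
Parents of N: {P}.
Enumerating:
  P1: N <- P <- A -> F
  P2: N <- P -> B <- A -> F
  P3: N <- P -> F
That exhausts the simple backdoor paths. Count: 3.

3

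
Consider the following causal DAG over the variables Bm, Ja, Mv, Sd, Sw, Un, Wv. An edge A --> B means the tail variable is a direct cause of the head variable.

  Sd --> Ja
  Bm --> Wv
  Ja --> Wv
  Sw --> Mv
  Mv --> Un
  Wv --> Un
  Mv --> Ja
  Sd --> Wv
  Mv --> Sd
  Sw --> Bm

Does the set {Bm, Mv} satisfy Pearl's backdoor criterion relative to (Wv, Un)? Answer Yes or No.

Backdoor paths from Wv to Un (paths whose first edge points into Wv):
  P1: Wv <- Bm <- Sw -> Mv -> Un
  P2: Wv <- Sd <- Mv -> Un
  P3: Wv <- Sd -> Ja <- Mv -> Un
  P4: Wv <- Ja <- Mv -> Un
  P5: Wv <- Ja <- Sd <- Mv -> Un
Condition 1 (no descendant of Wv in the set): holds — descendants of Wv are {Un}; none are in {Bm, Mv}.
Condition 2 (every backdoor path blocked by {Bm, Mv}):
  P1: blocked at chain node Bm ∈ conditioning set.
  P2: blocked at fork node Mv ∈ conditioning set.
  P3: blocked at collider Ja (neither it nor any descendant is in the conditioning set).
  P4: blocked at fork node Mv ∈ conditioning set.
  P5: blocked at fork node Mv ∈ conditioning set.
{Bm, Mv} satisfies the backdoor criterion.

Yes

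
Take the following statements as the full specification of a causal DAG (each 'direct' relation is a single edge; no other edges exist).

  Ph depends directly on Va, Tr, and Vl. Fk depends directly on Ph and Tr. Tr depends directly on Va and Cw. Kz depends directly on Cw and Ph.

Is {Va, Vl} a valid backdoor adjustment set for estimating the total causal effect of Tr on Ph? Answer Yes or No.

Yes

Backdoor paths from Tr to Ph (paths whose first edge points into Tr):
  P1: Tr <- Va -> Ph
  P2: Tr <- Cw -> Kz <- Ph
Condition 1 (no descendant of Tr in the set): holds — descendants of Tr are {Fk, Kz, Ph}; none are in {Va, Vl}.
Condition 2 (every backdoor path blocked by {Va, Vl}):
  P1: blocked at fork node Va ∈ conditioning set.
  P2: blocked at collider Kz (neither it nor any descendant is in the conditioning set).
{Va, Vl} satisfies the backdoor criterion.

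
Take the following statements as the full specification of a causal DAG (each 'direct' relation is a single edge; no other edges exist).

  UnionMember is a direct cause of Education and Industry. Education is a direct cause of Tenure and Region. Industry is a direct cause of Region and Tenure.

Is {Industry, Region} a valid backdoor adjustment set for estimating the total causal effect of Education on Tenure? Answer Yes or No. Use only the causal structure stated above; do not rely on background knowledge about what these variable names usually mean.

Backdoor paths from Education to Tenure (paths whose first edge points into Education):
  P1: Education <- UnionMember -> Industry -> Tenure
Condition 1 (no descendant of Education in the set): FAILS — Region is a descendant of Education.
Condition 2 (every backdoor path blocked by {Industry, Region}):
  P1: blocked at chain node Industry ∈ conditioning set.
{Industry, Region} does not satisfy the backdoor criterion.

No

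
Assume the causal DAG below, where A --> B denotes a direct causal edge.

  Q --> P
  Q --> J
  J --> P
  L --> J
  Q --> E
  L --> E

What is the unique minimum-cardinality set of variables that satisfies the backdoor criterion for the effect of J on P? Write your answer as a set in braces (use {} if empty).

Variables eligible for adjustment (non-descendants of J, excluding J and P): {E, L, Q}.
Backdoor paths from J to P:
  P1: J <- Q -> P
  P2: J <- L -> E <- Q -> P
The empty set is not sufficient: P1 (J <- Q -> P) has no collider blocking it and no conditioned non-collider, so it is open.
Try {Q}:
  P1: blocked at fork node Q ∈ conditioning set.
  P2: blocked at collider E (neither it nor any descendant is in the conditioning set).
{Q} contains no descendant of J and blocks every backdoor path.
No other singleton works — e.g. {L} leaves P1 open — so {Q} is the unique smallest valid adjustment set.

{Q}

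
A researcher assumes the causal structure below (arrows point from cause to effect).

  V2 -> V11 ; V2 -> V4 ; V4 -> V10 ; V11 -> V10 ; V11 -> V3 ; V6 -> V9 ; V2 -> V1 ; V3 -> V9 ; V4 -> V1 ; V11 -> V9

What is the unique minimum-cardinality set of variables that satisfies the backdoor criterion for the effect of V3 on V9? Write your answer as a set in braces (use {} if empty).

Variables eligible for adjustment (non-descendants of V3, excluding V3 and V9): {V1, V10, V11, V2, V4, V6}.
Backdoor paths from V3 to V9:
  P1: V3 <- V11 -> V9
The empty set is not sufficient: P1 (V3 <- V11 -> V9) has no collider blocking it and no conditioned non-collider, so it is open.
Try {V11}:
  P1: blocked at fork node V11 ∈ conditioning set.
{V11} contains no descendant of V3 and blocks every backdoor path.
No other singleton works — e.g. {V6} leaves P1 open — so {V11} is the unique smallest valid adjustment set.

{V11}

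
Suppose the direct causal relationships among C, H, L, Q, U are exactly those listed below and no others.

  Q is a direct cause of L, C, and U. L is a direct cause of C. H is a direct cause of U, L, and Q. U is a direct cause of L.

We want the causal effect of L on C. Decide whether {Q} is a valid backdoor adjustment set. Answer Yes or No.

Backdoor paths from L to C (paths whose first edge points into L):
  P1: L <- H -> Q -> C
  P2: L <- H -> U <- Q -> C
  P3: L <- Q -> C
  P4: L <- U <- H -> Q -> C
  P5: L <- U <- Q -> C
Condition 1 (no descendant of L in the set): holds — descendants of L are {C}; none are in {Q}.
Condition 2 (every backdoor path blocked by {Q}):
  P1: blocked at chain node Q ∈ conditioning set.
  P2: blocked at collider U (neither it nor any descendant is in the conditioning set).
  P3: blocked at fork node Q ∈ conditioning set.
  P4: blocked at chain node Q ∈ conditioning set.
  P5: blocked at fork node Q ∈ conditioning set.
{Q} satisfies the backdoor criterion.

Yes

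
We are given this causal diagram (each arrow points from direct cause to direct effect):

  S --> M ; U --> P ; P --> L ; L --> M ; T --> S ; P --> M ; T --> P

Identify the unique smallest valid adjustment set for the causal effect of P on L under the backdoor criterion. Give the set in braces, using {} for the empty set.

Variables eligible for adjustment (non-descendants of P, excluding P and L): {S, T, U}.
Backdoor paths from P to L:
  P1: P <- T -> S -> M <- L
Each backdoor path contains an unconditioned collider, so every path is already blocked with the empty conditioning set:
  P1: blocked at collider M (neither it nor any descendant is in the conditioning set).
The empty set is therefore the unique smallest valid set.

{}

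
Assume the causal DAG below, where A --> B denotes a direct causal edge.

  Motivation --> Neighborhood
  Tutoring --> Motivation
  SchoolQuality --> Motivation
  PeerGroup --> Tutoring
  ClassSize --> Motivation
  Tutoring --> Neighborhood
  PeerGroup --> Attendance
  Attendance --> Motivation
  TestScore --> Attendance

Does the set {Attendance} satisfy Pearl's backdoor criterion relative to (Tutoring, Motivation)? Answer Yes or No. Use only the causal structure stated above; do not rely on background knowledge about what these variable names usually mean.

Backdoor paths from Tutoring to Motivation (paths whose first edge points into Tutoring):
  P1: Tutoring <- PeerGroup -> Attendance -> Motivation
Condition 1 (no descendant of Tutoring in the set): holds — descendants of Tutoring are {Motivation, Neighborhood}; none are in {Attendance}.
Condition 2 (every backdoor path blocked by {Attendance}):
  P1: blocked at chain node Attendance ∈ conditioning set.
{Attendance} satisfies the backdoor criterion.

Yes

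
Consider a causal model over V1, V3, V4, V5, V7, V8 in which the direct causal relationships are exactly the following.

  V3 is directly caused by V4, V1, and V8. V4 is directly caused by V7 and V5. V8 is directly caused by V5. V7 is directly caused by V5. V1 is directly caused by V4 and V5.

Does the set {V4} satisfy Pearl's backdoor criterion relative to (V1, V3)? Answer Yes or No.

Backdoor paths from V1 to V3 (paths whose first edge points into V1):
  P1: V1 <- V5 -> V7 -> V4 -> V3
  P2: V1 <- V5 -> V4 -> V3
  P3: V1 <- V5 -> V8 -> V3
  P4: V1 <- V4 <- V5 -> V8 -> V3
  P5: V1 <- V4 <- V7 <- V5 -> V8 -> V3
  P6: V1 <- V4 -> V3
Condition 1 (no descendant of V1 in the set): holds — descendants of V1 are {V3}; none are in {V4}.
Condition 2 (every backdoor path blocked by {V4}):
  P1: blocked at chain node V4 ∈ conditioning set.
  P2: blocked at chain node V4 ∈ conditioning set.
  P3: open — no interior node is in the conditioning set.
  P4: blocked at chain node V4 ∈ conditioning set.
  P5: blocked at chain node V4 ∈ conditioning set.
  P6: blocked at fork node V4 ∈ conditioning set.
{V4} does not satisfy the backdoor criterion.

No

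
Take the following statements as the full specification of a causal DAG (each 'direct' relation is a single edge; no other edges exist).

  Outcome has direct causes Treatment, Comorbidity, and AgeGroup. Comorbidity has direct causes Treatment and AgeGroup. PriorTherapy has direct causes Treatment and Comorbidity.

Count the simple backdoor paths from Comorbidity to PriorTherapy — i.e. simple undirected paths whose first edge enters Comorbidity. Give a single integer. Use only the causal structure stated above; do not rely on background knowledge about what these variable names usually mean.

A backdoor path from Comorbidity to PriorTherapy is any simple undirected path whose first edge points into Comorbidity (i.e. leaves Comorbidity via a parent).
Parents of Comorbidity: {AgeGroup, Treatment}.
Enumerating:
  P1: Comorbidity <- AgeGroup -> Outcome <- Treatment -> PriorTherapy
  P2: Comorbidity <- Treatment -> PriorTherapy
That exhausts the simple backdoor paths. Count: 2.

2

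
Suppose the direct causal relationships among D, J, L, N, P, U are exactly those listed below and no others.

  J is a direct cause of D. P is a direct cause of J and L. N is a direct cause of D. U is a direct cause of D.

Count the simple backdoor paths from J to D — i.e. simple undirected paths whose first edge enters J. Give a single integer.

A backdoor path from J to D is any simple undirected path whose first edge points into J (i.e. leaves J via a parent).
Parents of J: {P}.
No simple path from any parent of J reaches D without revisiting J, so there are no backdoor paths.

0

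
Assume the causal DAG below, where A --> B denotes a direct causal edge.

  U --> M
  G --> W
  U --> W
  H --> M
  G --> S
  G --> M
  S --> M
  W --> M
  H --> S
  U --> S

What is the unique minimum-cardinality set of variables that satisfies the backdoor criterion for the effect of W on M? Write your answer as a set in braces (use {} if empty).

Variables eligible for adjustment (non-descendants of W, excluding W and M): {G, H, S, U}.
Backdoor paths from W to M:
  P1: W <- G -> S <- H -> M
  P2: W <- G -> S <- U -> M
  P3: W <- G -> S -> M
  P4: W <- G -> M
  P5: W <- U -> S <- G -> M
  P6: W <- U -> S <- H -> M
  P7: W <- U -> S -> M
  P8: W <- U -> M
The empty set is not sufficient: P3 (W <- G -> S -> M) has no collider blocking it and no conditioned non-collider, so it is open.
Try {G, U}:
  P1: blocked at fork node G ∈ conditioning set.
  P2: blocked at fork node G ∈ conditioning set.
  P3: blocked at fork node G ∈ conditioning set.
  P4: blocked at fork node G ∈ conditioning set.
  P5: blocked at fork node U ∈ conditioning set.
  P6: blocked at fork node U ∈ conditioning set.
  P7: blocked at fork node U ∈ conditioning set.
  P8: blocked at fork node U ∈ conditioning set.
{G, U} contains no descendant of W and blocks every backdoor path.
Every element of {G, U} is needed (dropping G leaves P3 open; dropping U leaves P7 open), so no proper subset is valid.
Among all size-2 subsets of the eligible variables, only {G, U} blocks every backdoor path, so it is the unique smallest valid adjustment set.

{G, U}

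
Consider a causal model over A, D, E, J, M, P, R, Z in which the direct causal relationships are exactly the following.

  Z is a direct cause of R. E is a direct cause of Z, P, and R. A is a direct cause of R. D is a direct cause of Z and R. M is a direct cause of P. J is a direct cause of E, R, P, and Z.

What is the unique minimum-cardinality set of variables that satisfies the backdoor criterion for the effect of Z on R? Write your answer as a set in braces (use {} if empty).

{D, E, J}

Variables eligible for adjustment (non-descendants of Z, excluding Z and R): {A, D, E, J, M, P}.
Backdoor paths from Z to R:
  P1: Z <- J -> E -> R
  P2: Z <- J -> P <- E -> R
  P3: Z <- J -> R
  P4: Z <- E <- J -> R
  P5: Z <- E -> P <- J -> R
  P6: Z <- E -> R
  P7: Z <- D -> R
The empty set is not sufficient: P1 (Z <- J -> E -> R) has no collider blocking it and no conditioned non-collider, so it is open.
Try {D, E, J}:
  P1: blocked at fork node J ∈ conditioning set.
  P2: blocked at fork node J ∈ conditioning set.
  P3: blocked at fork node J ∈ conditioning set.
  P4: blocked at chain node E ∈ conditioning set.
  P5: blocked at fork node E ∈ conditioning set.
  P6: blocked at fork node E ∈ conditioning set.
  P7: blocked at fork node D ∈ conditioning set.
{D, E, J} contains no descendant of Z and blocks every backdoor path.
Every element of {D, E, J} is needed (dropping D leaves P7 open; dropping E leaves P6 open; dropping J leaves P3 open), so no proper subset is valid.
Among all size-3 subsets of the eligible variables, only {D, E, J} blocks every backdoor path, so it is the unique smallest valid adjustment set.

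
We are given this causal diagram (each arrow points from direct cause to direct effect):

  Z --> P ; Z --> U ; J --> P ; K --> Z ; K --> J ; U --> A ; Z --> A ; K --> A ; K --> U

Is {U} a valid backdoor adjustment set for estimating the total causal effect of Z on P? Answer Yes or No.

Backdoor paths from Z to P (paths whose first edge points into Z):
  P1: Z <- K -> J -> P
Condition 1 (no descendant of Z in the set): FAILS — U is a descendant of Z.
Condition 2 (every backdoor path blocked by {U}):
  P1: open — no interior node is in the conditioning set.
{U} does not satisfy the backdoor criterion.

No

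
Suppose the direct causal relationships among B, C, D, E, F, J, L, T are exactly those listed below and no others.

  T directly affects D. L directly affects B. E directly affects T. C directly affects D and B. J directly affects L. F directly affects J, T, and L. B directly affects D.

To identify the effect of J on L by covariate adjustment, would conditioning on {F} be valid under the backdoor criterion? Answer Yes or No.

Yes

Backdoor paths from J to L (paths whose first edge points into J):
  P1: J <- F -> L
  P2: J <- F -> T -> D <- C -> B <- L
  P3: J <- F -> T -> D <- B <- L
Condition 1 (no descendant of J in the set): holds — descendants of J are {B, D, L}; none are in {F}.
Condition 2 (every backdoor path blocked by {F}):
  P1: blocked at fork node F ∈ conditioning set.
  P2: blocked at fork node F ∈ conditioning set.
  P3: blocked at fork node F ∈ conditioning set.
{F} satisfies the backdoor criterion.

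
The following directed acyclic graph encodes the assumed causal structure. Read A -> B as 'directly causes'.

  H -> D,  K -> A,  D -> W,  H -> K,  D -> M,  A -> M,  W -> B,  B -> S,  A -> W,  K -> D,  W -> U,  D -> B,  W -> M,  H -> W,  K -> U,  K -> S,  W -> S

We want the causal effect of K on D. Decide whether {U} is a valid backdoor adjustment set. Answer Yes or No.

Backdoor paths from K to D (paths whose first edge points into K):
  P1: K <- H -> D
  P2: K <- H -> W <- D
  P3: K <- H -> W <- A -> M <- D
  P4: K <- H -> W -> B <- D
  P5: K <- H -> W -> S <- B <- D
  P6: K <- H -> W -> M <- D
Condition 1 (no descendant of K in the set): FAILS — U is a descendant of K.
Condition 2 (every backdoor path blocked by {U}):
  P1: open — no interior node is in the conditioning set.
  P2: open — collider(s) W are conditioned on (or have a conditioned descendant) and no non-collider on the path is in the set.
  P3: blocked at collider M (neither it nor any descendant is in the conditioning set).
  P4: blocked at collider B (neither it nor any descendant is in the conditioning set).
  P5: blocked at collider S (neither it nor any descendant is in the conditioning set).
  P6: blocked at collider M (neither it nor any descendant is in the conditioning set).
{U} does not satisfy the backdoor criterion.

No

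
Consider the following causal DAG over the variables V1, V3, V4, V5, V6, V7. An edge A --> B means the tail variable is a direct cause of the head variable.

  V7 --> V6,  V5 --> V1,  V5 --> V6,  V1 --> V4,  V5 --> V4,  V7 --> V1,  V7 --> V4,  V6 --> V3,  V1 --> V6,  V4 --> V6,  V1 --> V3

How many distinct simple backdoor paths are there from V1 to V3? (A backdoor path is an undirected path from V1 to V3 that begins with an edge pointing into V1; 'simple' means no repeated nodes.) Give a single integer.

A backdoor path from V1 to V3 is any simple undirected path whose first edge points into V1 (i.e. leaves V1 via a parent).
Parents of V1: {V5, V7}.
Enumerating:
  P1: V1 <- V7 -> V4 <- V5 -> V6 -> V3
  P2: V1 <- V7 -> V4 -> V6 -> V3
  P3: V1 <- V7 -> V6 -> V3
  P4: V1 <- V5 -> V4 <- V7 -> V6 -> V3
  P5: V1 <- V5 -> V4 -> V6 -> V3
  P6: V1 <- V5 -> V6 -> V3
That exhausts the simple backdoor paths. Count: 6.

6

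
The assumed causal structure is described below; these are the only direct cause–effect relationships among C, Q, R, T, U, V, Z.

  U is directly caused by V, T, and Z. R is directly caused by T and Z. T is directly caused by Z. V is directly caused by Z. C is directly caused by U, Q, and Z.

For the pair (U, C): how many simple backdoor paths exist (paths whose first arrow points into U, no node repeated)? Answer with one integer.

A backdoor path from U to C is any simple undirected path whose first edge points into U (i.e. leaves U via a parent).
Parents of U: {T, V, Z}.
Enumerating:
  P1: U <- Z -> C
  P2: U <- V <- Z -> C
  P3: U <- T <- Z -> C
  P4: U <- T -> R <- Z -> C
That exhausts the simple backdoor paths. Count: 4.

4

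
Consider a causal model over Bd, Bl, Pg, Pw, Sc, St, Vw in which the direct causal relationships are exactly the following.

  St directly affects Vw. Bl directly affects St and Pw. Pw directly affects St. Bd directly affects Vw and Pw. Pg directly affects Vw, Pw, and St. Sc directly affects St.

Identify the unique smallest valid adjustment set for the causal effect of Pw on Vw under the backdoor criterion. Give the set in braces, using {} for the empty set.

{Bd, Bl, Pg}

Variables eligible for adjustment (non-descendants of Pw, excluding Pw and Vw): {Bd, Bl, Pg, Sc}.
Backdoor paths from Pw to Vw:
  P1: Pw <- Bl -> St <- Pg -> Vw
  P2: Pw <- Bl -> St -> Vw
  P3: Pw <- Bd -> Vw
  P4: Pw <- Pg -> St -> Vw
  P5: Pw <- Pg -> Vw
The empty set is not sufficient: P2 (Pw <- Bl -> St -> Vw) has no collider blocking it and no conditioned non-collider, so it is open.
Try {Bd, Bl, Pg}:
  P1: blocked at fork node Bl ∈ conditioning set.
  P2: blocked at fork node Bl ∈ conditioning set.
  P3: blocked at fork node Bd ∈ conditioning set.
  P4: blocked at fork node Pg ∈ conditioning set.
  P5: blocked at fork node Pg ∈ conditioning set.
{Bd, Bl, Pg} contains no descendant of Pw and blocks every backdoor path.
Every element of {Bd, Bl, Pg} is needed (dropping Bd leaves P3 open; dropping Bl leaves P2 open; dropping Pg leaves P4 open), so no proper subset is valid.
Among all size-3 subsets of the eligible variables, only {Bd, Bl, Pg} blocks every backdoor path, so it is the unique smallest valid adjustment set.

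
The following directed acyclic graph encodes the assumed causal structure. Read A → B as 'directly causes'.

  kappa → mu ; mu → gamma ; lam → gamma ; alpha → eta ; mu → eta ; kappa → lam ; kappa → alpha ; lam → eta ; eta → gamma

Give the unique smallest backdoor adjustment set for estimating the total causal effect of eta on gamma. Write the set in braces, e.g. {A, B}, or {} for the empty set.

{lam, mu}

Variables eligible for adjustment (non-descendants of eta, excluding eta and gamma): {alpha, kappa, lam, mu}.
Backdoor paths from eta to gamma:
  P1: eta <- alpha <- kappa -> lam -> gamma
  P2: eta <- alpha <- kappa -> mu -> gamma
  P3: eta <- lam <- kappa -> mu -> gamma
  P4: eta <- lam -> gamma
  P5: eta <- mu <- kappa -> lam -> gamma
  P6: eta <- mu -> gamma
The empty set is not sufficient: P1 (eta <- alpha <- kappa -> lam -> gamma) has no collider blocking it and no conditioned non-collider, so it is open.
Try {lam, mu}:
  P1: blocked at chain node lam ∈ conditioning set.
  P2: blocked at chain node mu ∈ conditioning set.
  P3: blocked at chain node lam ∈ conditioning set.
  P4: blocked at fork node lam ∈ conditioning set.
  P5: blocked at chain node mu ∈ conditioning set.
  P6: blocked at fork node mu ∈ conditioning set.
{lam, mu} contains no descendant of eta and blocks every backdoor path.
Every element of {lam, mu} is needed (dropping lam leaves P1 open; dropping mu leaves P2 open), so no proper subset is valid.
Among all size-2 subsets of the eligible variables, only {lam, mu} blocks every backdoor path, so it is the unique smallest valid adjustment set.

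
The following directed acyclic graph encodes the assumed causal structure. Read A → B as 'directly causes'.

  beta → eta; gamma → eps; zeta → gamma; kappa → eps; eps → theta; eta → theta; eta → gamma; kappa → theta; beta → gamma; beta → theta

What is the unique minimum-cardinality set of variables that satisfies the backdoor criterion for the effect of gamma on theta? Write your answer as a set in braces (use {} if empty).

{beta, eta}

Variables eligible for adjustment (non-descendants of gamma, excluding gamma and theta): {beta, eta, kappa, zeta}.
Backdoor paths from gamma to theta:
  P1: gamma <- beta -> eta -> theta
  P2: gamma <- beta -> theta
  P3: gamma <- eta <- beta -> theta
  P4: gamma <- eta -> theta
The empty set is not sufficient: P1 (gamma <- beta -> eta -> theta) has no collider blocking it and no conditioned non-collider, so it is open.
Try {beta, eta}:
  P1: blocked at fork node beta ∈ conditioning set.
  P2: blocked at fork node beta ∈ conditioning set.
  P3: blocked at chain node eta ∈ conditioning set.
  P4: blocked at fork node eta ∈ conditioning set.
{beta, eta} contains no descendant of gamma and blocks every backdoor path.
Every element of {beta, eta} is needed (dropping beta leaves P2 open; dropping eta leaves P4 open), so no proper subset is valid.
Among all size-2 subsets of the eligible variables, only {beta, eta} blocks every backdoor path, so it is the unique smallest valid adjustment set.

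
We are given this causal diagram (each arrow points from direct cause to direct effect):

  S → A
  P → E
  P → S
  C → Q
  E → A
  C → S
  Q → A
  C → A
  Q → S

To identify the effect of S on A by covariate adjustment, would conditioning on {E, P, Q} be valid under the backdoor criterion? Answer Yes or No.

Backdoor paths from S to A (paths whose first edge points into S):
  P1: S <- P -> E -> A
  P2: S <- C -> Q -> A
  P3: S <- C -> A
  P4: S <- Q <- C -> A
  P5: S <- Q -> A
Condition 1 (no descendant of S in the set): holds — descendants of S are {A}; none are in {E, P, Q}.
Condition 2 (every backdoor path blocked by {E, P, Q}):
  P1: blocked at fork node P ∈ conditioning set.
  P2: blocked at chain node Q ∈ conditioning set.
  P3: open — no interior node is in the conditioning set.
  P4: blocked at chain node Q ∈ conditioning set.
  P5: blocked at fork node Q ∈ conditioning set.
{E, P, Q} does not satisfy the backdoor criterion.

No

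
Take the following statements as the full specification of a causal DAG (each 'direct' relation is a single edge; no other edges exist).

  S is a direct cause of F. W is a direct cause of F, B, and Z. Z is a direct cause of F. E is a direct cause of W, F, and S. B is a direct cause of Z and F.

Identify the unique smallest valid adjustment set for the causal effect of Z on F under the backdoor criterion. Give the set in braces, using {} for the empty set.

Variables eligible for adjustment (non-descendants of Z, excluding Z and F): {B, E, S, W}.
Backdoor paths from Z to F:
  P1: Z <- W <- E -> S -> F
  P2: Z <- W <- E -> F
  P3: Z <- W -> B -> F
  P4: Z <- W -> F
  P5: Z <- B <- W <- E -> S -> F
  P6: Z <- B <- W <- E -> F
  P7: Z <- B <- W -> F
  P8: Z <- B -> F
The empty set is not sufficient: P1 (Z <- W <- E -> S -> F) has no collider blocking it and no conditioned non-collider, so it is open.
Try {B, W}:
  P1: blocked at chain node W ∈ conditioning set.
  P2: blocked at chain node W ∈ conditioning set.
  P3: blocked at fork node W ∈ conditioning set.
  P4: blocked at fork node W ∈ conditioning set.
  P5: blocked at chain node B ∈ conditioning set.
  P6: blocked at chain node B ∈ conditioning set.
  P7: blocked at chain node B ∈ conditioning set.
  P8: blocked at fork node B ∈ conditioning set.
{B, W} contains no descendant of Z and blocks every backdoor path.
Every element of {B, W} is needed (dropping B leaves P8 open; dropping W leaves P1 open), so no proper subset is valid.
Among all size-2 subsets of the eligible variables, only {B, W} blocks every backdoor path, so it is the unique smallest valid adjustment set.

{B, W}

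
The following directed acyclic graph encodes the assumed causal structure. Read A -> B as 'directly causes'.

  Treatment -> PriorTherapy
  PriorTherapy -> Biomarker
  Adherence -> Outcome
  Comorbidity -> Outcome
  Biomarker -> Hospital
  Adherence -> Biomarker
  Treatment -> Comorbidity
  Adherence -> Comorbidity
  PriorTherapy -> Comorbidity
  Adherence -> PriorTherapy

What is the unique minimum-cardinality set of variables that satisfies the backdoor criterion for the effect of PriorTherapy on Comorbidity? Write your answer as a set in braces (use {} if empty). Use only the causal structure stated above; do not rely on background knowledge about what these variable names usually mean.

{Adherence, Treatment}

Variables eligible for adjustment (non-descendants of PriorTherapy, excluding PriorTherapy and Comorbidity): {Adherence, Treatment}.
Backdoor paths from PriorTherapy to Comorbidity:
  P1: PriorTherapy <- Treatment -> Comorbidity
  P2: PriorTherapy <- Adherence -> Comorbidity
  P3: PriorTherapy <- Adherence -> Outcome <- Comorbidity
The empty set is not sufficient: P1 (PriorTherapy <- Treatment -> Comorbidity) has no collider blocking it and no conditioned non-collider, so it is open.
Try {Adherence, Treatment}:
  P1: blocked at fork node Treatment ∈ conditioning set.
  P2: blocked at fork node Adherence ∈ conditioning set.
  P3: blocked at fork node Adherence ∈ conditioning set.
{Adherence, Treatment} contains no descendant of PriorTherapy and blocks every backdoor path.
Every element of {Adherence, Treatment} is needed (dropping Adherence leaves P2 open; dropping Treatment leaves P1 open), so no proper subset is valid.
Among all size-2 subsets of the eligible variables, only {Adherence, Treatment} blocks every backdoor path, so it is the unique smallest valid adjustment set.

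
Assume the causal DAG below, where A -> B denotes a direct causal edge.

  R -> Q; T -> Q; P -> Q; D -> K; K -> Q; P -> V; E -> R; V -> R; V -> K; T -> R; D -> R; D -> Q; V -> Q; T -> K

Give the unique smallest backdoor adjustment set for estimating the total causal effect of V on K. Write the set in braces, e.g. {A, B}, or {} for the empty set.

{}

Variables eligible for adjustment (non-descendants of V, excluding V and K): {D, E, P, T}.
Backdoor paths from V to K:
  P1: V <- P -> Q <- T -> K
  P2: V <- P -> Q <- T -> R <- D -> K
  P3: V <- P -> Q <- D -> K
  P4: V <- P -> Q <- D -> R <- T -> K
  P5: V <- P -> Q <- K
  P6: V <- P -> Q <- R <- T -> K
  P7: V <- P -> Q <- R <- D -> K
Each backdoor path contains an unconditioned collider, so every path is already blocked with the empty conditioning set:
  P1: blocked at collider Q (neither it nor any descendant is in the conditioning set).
  P2: blocked at collider Q (neither it nor any descendant is in the conditioning set).
  P3: blocked at collider Q (neither it nor any descendant is in the conditioning set).
  P4: blocked at collider Q (neither it nor any descendant is in the conditioning set).
  P5: blocked at collider Q (neither it nor any descendant is in the conditioning set).
  P6: blocked at collider Q (neither it nor any descendant is in the conditioning set).
  P7: blocked at collider Q (neither it nor any descendant is in the conditioning set).
The empty set is therefore the unique smallest valid set.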